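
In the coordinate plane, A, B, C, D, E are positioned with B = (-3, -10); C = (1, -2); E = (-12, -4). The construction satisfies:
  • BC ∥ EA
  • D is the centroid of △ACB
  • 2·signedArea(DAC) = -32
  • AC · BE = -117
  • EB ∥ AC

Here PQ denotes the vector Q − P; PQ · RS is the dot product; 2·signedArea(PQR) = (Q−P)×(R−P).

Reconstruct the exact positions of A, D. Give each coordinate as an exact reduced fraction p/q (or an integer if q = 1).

A = (-8, 4)
D = (-10/3, -8/3)

1. A_x = -8  [EB ∥ AC ∩ BC ∥ EA]
2. A_y = 4  [EB ∥ AC ∩ BC ∥ EA]
   → A = (-8, 4)
3. D_x = -10/3  [D is the centroid of △ACB]
4. D_y = -8/3  [D is the centroid of △ACB]
   → D = (-10/3, -8/3)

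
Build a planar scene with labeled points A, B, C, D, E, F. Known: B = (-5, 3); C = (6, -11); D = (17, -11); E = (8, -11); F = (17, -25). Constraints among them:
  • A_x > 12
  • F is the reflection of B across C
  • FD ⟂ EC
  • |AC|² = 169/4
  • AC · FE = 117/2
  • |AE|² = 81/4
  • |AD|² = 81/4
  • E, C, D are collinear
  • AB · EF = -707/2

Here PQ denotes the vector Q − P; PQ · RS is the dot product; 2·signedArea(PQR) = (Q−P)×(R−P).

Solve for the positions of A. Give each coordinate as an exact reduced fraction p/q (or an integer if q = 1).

A = (25/2, -11)

1. A_x = 25/2  [line -9·x + 14·y + 533/2 = 0 ∩ |AE|² = 81/4]
2. A_y = -11  [line -9·x + 14·y + 533/2 = 0 ∩ |AE|² = 81/4]
   → A = (25/2, -11)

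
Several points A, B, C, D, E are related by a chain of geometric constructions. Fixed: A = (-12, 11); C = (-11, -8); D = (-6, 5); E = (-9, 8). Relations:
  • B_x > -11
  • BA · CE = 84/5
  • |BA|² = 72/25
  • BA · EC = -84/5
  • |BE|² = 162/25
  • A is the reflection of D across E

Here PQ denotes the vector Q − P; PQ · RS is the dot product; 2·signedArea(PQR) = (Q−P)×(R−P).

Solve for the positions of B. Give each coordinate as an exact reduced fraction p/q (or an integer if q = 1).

1. B_x = -54/5  [line 2·x + 16·y + -676/5 = 0 ∩ |BA|² = 72/25]
2. B_y = 49/5  [line 2·x + 16·y + -676/5 = 0 ∩ |BA|² = 72/25]
   → B = (-54/5, 49/5)

B = (-54/5, 49/5)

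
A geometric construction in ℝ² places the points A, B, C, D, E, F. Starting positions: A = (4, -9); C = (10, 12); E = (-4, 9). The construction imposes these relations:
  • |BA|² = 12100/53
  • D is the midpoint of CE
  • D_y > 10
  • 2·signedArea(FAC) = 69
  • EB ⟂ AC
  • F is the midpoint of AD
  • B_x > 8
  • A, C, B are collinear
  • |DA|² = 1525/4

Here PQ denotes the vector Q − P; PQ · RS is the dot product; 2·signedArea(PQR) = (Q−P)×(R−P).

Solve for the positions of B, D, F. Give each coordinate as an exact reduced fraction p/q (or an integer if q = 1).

1. B_x = 432/53  [A, C, B are collinear ∩ EB ⟂ AC]
2. B_y = 293/53  [A, C, B are collinear ∩ EB ⟂ AC]
   → B = (432/53, 293/53)
3. D_x = 3  [D is the midpoint of CE]
4. D_y = 21/2  [D is the midpoint of CE]
   → D = (3, 21/2)
5. F_x = 7/2  [F is the midpoint of AD]
6. F_y = 3/4  [F is the midpoint of AD]
   → F = (7/2, 3/4)

B = (432/53, 293/53)
D = (3, 21/2)
F = (7/2, 3/4)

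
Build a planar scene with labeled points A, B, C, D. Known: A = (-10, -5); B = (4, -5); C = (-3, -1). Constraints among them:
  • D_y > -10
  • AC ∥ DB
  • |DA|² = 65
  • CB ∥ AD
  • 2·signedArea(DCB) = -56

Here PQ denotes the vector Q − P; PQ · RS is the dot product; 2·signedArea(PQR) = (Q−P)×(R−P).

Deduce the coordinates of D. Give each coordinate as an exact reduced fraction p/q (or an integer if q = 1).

1. D_x = -3  [AC ∥ DB ∩ CB ∥ AD]
2. D_y = -9  [AC ∥ DB ∩ CB ∥ AD]
   → D = (-3, -9)

D = (-3, -9)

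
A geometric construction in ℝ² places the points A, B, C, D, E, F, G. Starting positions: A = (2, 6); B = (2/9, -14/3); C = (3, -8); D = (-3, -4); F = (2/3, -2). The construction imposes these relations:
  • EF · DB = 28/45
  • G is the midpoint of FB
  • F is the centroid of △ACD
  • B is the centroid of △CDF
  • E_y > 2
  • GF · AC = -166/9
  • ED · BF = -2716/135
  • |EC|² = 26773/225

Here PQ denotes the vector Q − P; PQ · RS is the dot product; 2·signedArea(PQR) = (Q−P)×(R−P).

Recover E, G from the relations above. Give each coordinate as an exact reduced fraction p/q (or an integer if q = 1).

1. E_x = 22/15  [ED · BF = -2716/135 ∩ EF · DB = 28/45]
2. E_y = 14/5  [ED · BF = -2716/135 ∩ EF · DB = 28/45]
   → E = (22/15, 14/5)
3. G_x = 4/9  [G is the midpoint of FB]
4. G_y = -10/3  [G is the midpoint of FB]
   → G = (4/9, -10/3)

E = (22/15, 14/5)
G = (4/9, -10/3)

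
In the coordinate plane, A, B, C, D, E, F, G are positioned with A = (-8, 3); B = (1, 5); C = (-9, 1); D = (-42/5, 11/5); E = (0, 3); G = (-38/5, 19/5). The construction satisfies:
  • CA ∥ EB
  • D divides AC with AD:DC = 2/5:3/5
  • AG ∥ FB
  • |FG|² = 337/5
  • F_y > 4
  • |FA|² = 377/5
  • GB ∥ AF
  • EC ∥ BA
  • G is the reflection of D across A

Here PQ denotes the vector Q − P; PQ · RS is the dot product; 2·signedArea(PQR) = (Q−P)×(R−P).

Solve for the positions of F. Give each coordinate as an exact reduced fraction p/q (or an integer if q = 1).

1. F_x = 3/5  [AG ∥ FB ∩ GB ∥ AF]
2. F_y = 21/5  [AG ∥ FB ∩ GB ∥ AF]
   → F = (3/5, 21/5)

F = (3/5, 21/5)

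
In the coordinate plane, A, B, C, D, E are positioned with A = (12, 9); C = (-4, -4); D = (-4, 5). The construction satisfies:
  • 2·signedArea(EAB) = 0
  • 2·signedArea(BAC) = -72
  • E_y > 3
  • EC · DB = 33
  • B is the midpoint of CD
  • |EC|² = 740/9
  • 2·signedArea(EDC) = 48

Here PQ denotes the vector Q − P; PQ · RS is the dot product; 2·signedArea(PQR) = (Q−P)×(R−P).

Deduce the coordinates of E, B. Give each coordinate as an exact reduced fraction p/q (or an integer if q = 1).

B = (-4, 1/2)
E = (4/3, 10/3)

1. E_x = 4/3  [2·signedArea(EDC) = 48]
2. E_y = 10/3  [|EC|² = 740/9]
   → E = (4/3, 10/3)
3. B_x = -4  [2·signedArea(EAB) = 0 ∩ B is the midpoint of CD]
4. B_y = 1/2  [2·signedArea(EAB) = 0 ∩ B is the midpoint of CD]
   → B = (-4, 1/2)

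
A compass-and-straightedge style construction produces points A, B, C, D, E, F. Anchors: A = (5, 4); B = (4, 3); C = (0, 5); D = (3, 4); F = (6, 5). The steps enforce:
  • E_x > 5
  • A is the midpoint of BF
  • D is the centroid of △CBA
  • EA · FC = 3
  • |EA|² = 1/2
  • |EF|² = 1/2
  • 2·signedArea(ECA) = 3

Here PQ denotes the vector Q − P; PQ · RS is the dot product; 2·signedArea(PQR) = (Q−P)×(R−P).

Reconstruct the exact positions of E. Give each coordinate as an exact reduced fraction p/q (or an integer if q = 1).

E = (11/2, 9/2)

1. E_x = 11/2  [2·signedArea(ECA) = 3 ∩ EA · FC = 3]
2. E_y = 9/2  [2·signedArea(ECA) = 3 ∩ EA · FC = 3]
   → E = (11/2, 9/2)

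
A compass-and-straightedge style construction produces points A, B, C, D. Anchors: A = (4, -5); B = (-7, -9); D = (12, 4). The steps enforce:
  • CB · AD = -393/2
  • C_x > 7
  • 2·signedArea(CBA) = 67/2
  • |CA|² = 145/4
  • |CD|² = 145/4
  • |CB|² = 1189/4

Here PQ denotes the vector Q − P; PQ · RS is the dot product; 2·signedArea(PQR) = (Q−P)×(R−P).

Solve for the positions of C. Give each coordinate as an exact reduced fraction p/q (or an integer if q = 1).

C = (8, -1/2)

1. C_x = 8  [CB · AD = -393/2 ∩ 2·signedArea(CBA) = 67/2]
2. C_y = -1/2  [CB · AD = -393/2 ∩ 2·signedArea(CBA) = 67/2]
   → C = (8, -1/2)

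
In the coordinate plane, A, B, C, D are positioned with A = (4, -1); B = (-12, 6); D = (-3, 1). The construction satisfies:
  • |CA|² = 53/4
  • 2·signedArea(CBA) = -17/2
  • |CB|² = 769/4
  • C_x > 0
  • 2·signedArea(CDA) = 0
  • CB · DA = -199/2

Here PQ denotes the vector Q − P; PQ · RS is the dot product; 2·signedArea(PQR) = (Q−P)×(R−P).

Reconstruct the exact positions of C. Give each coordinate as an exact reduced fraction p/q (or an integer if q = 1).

C = (1/2, 0)

1. C_x = 1/2  [2·signedArea(CDA) = 0 ∩ CB · DA = -199/2]
2. C_y = 0  [2·signedArea(CDA) = 0 ∩ CB · DA = -199/2]
   → C = (1/2, 0)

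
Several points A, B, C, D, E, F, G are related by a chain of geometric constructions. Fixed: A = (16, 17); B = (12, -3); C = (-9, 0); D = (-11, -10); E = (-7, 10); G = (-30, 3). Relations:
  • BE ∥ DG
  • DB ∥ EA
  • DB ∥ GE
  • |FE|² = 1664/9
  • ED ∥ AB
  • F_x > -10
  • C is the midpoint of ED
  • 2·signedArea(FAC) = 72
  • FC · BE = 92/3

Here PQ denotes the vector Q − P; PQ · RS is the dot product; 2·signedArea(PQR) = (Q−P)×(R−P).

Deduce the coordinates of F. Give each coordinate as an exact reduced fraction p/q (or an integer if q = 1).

F = (-29/3, -10/3)

1. F_x = -29/3  [2·signedArea(FAC) = 72 ∩ FC · BE = 92/3]
2. F_y = -10/3  [2·signedArea(FAC) = 72 ∩ FC · BE = 92/3]
   → F = (-29/3, -10/3)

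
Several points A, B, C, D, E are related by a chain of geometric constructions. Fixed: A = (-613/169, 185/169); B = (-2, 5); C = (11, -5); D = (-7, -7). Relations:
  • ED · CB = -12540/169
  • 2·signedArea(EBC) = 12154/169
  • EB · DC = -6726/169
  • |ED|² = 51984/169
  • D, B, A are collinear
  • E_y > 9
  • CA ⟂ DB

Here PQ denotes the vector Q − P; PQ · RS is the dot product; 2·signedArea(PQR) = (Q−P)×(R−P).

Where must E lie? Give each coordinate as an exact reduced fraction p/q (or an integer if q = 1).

1. E_x = -43/169  [ED · CB = -12540/169 ∩ EB · DC = -6726/169]
2. E_y = 1553/169  [ED · CB = -12540/169 ∩ EB · DC = -6726/169]
   → E = (-43/169, 1553/169)

E = (-43/169, 1553/169)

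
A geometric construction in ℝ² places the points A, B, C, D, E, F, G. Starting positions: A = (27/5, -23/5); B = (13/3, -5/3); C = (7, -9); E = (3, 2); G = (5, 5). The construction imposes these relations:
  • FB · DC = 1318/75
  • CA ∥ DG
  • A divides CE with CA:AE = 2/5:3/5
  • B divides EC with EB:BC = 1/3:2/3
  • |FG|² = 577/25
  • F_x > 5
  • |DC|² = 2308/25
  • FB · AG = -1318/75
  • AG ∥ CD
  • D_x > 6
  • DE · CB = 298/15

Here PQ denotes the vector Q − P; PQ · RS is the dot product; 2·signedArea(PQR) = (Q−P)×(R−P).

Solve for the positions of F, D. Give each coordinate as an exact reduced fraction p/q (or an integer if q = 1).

1. F_x = 26/5  [line 2/5·x + -48/5·y + -4/25 = 0 ∩ |FG|² = 577/25]
2. F_y = 1/5  [line 2/5·x + -48/5·y + -4/25 = 0 ∩ |FG|² = 577/25]
   → F = (26/5, 1/5)
3. D_x = 33/5  [FB · DC = 1318/75 ∩ CA ∥ DG]
4. D_y = 3/5  [FB · DC = 1318/75 ∩ CA ∥ DG]
   → D = (33/5, 3/5)

D = (33/5, 3/5)
F = (26/5, 1/5)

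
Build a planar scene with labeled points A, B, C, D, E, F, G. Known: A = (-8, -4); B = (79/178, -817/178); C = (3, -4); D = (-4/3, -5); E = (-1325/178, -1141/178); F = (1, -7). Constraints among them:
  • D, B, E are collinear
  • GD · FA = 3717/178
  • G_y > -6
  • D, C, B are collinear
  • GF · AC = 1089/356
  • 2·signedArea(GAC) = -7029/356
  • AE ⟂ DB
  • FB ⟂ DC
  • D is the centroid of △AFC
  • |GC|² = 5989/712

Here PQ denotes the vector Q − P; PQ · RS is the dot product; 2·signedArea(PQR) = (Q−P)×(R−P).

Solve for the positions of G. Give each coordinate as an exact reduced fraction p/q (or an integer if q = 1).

G = (257/356, -2063/356)

1. G_x = 257/356  [GD · FA = 3717/178 ∩ 2·signedArea(GAC) = -7029/356]
2. G_y = -2063/356  [GD · FA = 3717/178 ∩ 2·signedArea(GAC) = -7029/356]
   → G = (257/356, -2063/356)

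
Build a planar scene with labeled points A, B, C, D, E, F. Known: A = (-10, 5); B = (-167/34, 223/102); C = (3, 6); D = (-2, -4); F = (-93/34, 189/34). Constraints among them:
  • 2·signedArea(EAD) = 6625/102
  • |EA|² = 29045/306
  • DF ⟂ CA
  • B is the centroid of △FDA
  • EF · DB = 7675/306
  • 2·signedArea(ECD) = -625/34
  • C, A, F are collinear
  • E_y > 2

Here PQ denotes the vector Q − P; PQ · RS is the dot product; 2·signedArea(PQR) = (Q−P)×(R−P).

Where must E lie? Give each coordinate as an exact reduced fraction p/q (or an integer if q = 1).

E = (-59/102, 257/102)

1. E_x = -59/102  [2·signedArea(EAD) = 6625/102 ∩ EF · DB = 7675/306]
2. E_y = 257/102  [2·signedArea(EAD) = 6625/102 ∩ EF · DB = 7675/306]
   → E = (-59/102, 257/102)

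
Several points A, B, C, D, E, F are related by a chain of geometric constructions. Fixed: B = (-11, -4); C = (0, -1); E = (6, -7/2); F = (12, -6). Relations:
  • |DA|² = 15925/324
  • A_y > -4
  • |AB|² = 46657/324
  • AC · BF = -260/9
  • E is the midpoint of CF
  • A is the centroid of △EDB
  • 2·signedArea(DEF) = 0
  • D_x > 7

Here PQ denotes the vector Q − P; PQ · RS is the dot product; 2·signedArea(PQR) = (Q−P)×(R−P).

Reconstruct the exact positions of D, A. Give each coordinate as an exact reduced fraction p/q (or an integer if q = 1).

A = (1, -71/18)
D = (8, -13/3)

1. A_x = 1  [line -23·x + 2·y + 278/9 = 0 ∩ |AB|² = 46657/324]
2. A_y = -71/18  [line -23·x + 2·y + 278/9 = 0 ∩ |AB|² = 46657/324]
   → A = (1, -71/18)
3. D_x = 8  [2·signedArea(DEF) = 0 ∩ A is the centroid of △EDB]
4. D_y = -13/3  [2·signedArea(DEF) = 0 ∩ A is the centroid of △EDB]
   → D = (8, -13/3)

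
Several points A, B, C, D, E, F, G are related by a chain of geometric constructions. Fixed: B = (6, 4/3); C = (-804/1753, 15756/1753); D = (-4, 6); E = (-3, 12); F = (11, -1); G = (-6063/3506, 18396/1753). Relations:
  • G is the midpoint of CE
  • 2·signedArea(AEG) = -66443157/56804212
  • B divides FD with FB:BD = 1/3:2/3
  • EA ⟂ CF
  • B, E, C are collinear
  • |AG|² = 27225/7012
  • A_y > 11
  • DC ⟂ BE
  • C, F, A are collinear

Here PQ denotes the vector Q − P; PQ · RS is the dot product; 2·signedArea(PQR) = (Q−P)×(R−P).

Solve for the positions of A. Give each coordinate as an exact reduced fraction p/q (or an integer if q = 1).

A = (-482077899/142010530, 1639827873/142010530)

1. A_x = -482077899/142010530  [C, F, A are collinear ∩ EA ⟂ CF]
2. A_y = 1639827873/142010530  [C, F, A are collinear ∩ EA ⟂ CF]
   → A = (-482077899/142010530, 1639827873/142010530)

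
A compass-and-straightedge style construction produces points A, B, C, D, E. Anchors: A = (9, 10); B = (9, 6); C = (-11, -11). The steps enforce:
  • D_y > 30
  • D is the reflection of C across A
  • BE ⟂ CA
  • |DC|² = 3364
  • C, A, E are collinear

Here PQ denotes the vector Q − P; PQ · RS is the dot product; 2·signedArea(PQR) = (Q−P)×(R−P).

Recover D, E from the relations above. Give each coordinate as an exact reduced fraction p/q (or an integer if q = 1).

1. D_x = 29  [D is the reflection of C across A]
2. D_y = 31  [D is the reflection of C across A]
   → D = (29, 31)
3. E_x = 5889/841  [C, A, E are collinear ∩ BE ⟂ CA]
4. E_y = 6646/841  [C, A, E are collinear ∩ BE ⟂ CA]
   → E = (5889/841, 6646/841)

D = (29, 31)
E = (5889/841, 6646/841)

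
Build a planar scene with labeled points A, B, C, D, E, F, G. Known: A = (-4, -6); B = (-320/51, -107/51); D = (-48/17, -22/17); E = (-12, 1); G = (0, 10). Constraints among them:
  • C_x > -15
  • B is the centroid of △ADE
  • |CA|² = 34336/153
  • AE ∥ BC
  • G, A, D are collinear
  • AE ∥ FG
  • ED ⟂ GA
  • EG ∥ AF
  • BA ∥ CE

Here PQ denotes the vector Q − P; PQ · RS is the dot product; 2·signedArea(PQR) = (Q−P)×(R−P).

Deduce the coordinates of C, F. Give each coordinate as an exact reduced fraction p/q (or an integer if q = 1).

1. C_x = -728/51  [BA ∥ CE ∩ AE ∥ BC]
2. C_y = 250/51  [BA ∥ CE ∩ AE ∥ BC]
   → C = (-728/51, 250/51)
3. F_x = 8  [AE ∥ FG ∩ EG ∥ AF]
4. F_y = 3  [AE ∥ FG ∩ EG ∥ AF]
   → F = (8, 3)

C = (-728/51, 250/51)
F = (8, 3)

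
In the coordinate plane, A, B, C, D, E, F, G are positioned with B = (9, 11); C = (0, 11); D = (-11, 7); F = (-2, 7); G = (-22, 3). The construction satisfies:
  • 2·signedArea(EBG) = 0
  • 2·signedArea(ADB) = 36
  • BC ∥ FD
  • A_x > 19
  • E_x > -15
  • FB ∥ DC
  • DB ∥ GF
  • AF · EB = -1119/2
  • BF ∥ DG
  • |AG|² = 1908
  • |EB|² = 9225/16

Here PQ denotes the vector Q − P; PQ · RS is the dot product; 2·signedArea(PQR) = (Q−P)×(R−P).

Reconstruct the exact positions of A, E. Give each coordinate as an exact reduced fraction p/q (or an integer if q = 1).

1. A_x = 20  [line -4·x + 20·y + -220 = 0 ∩ |AG|² = 1908]
2. A_y = 15  [line -4·x + 20·y + -220 = 0 ∩ |AG|² = 1908]
   → A = (20, 15)
3. E_x = -57/4  [2·signedArea(EBG) = 0 ∩ AF · EB = -1119/2]
4. E_y = 5  [2·signedArea(EBG) = 0 ∩ AF · EB = -1119/2]
   → E = (-57/4, 5)

A = (20, 15)
E = (-57/4, 5)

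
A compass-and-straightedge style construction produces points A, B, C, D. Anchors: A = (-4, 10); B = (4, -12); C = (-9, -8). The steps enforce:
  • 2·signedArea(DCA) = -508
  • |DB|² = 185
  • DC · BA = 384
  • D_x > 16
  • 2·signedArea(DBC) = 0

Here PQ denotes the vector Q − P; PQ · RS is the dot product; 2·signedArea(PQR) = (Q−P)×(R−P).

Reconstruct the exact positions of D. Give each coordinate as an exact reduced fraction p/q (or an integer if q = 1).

D = (17, -16)

1. D_x = 17  [2·signedArea(DBC) = 0 ∩ DC · BA = 384]
2. D_y = -16  [2·signedArea(DBC) = 0 ∩ DC · BA = 384]
   → D = (17, -16)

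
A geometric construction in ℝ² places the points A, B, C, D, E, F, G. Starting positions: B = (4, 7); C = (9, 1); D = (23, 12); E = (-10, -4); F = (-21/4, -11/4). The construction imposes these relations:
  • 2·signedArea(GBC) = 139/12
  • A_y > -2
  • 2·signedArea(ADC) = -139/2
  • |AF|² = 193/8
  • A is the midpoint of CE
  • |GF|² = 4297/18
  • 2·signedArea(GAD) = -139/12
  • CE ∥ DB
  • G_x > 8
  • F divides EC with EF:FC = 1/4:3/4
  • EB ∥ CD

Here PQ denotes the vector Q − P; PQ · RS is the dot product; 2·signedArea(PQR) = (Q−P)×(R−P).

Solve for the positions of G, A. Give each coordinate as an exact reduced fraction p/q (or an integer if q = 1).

1. G_x = 107/12  [line 6·x + 5·y + -847/12 = 0 ∩ |GF|² = 4297/18]
2. G_y = 41/12  [line 6·x + 5·y + -847/12 = 0 ∩ |GF|² = 4297/18]
   → G = (107/12, 41/12)
3. A_x = -1/2  [A is the midpoint of CE]
4. A_y = -3/2  [A is the midpoint of CE]
   → A = (-1/2, -3/2)

A = (-1/2, -3/2)
G = (107/12, 41/12)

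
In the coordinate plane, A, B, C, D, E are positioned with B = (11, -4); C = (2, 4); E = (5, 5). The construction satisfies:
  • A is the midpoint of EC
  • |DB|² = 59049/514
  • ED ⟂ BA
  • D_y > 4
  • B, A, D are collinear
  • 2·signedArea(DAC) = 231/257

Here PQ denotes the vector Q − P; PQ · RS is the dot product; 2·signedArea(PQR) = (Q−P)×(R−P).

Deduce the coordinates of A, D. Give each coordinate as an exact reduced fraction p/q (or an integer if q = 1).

A = (7/2, 9/2)
D = (2009/514, 2075/514)

1. A_x = 7/2  [A is the midpoint of EC]
2. A_y = 9/2  [A is the midpoint of EC]
   → A = (7/2, 9/2)
3. D_x = 2009/514  [B, A, D are collinear ∩ ED ⟂ BA]
4. D_y = 2075/514  [B, A, D are collinear ∩ ED ⟂ BA]
   → D = (2009/514, 2075/514)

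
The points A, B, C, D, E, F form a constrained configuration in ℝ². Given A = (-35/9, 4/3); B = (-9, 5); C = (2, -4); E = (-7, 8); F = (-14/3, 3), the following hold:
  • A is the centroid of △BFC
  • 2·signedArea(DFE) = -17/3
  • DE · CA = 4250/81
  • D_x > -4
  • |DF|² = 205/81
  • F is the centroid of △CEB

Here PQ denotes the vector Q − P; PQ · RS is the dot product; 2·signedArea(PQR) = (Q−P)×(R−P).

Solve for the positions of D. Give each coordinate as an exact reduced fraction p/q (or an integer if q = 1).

1. D_x = -29/9  [2·signedArea(DFE) = -17/3 ∩ DE · CA = 4250/81]
2. D_y = 7/3  [2·signedArea(DFE) = -17/3 ∩ DE · CA = 4250/81]
   → D = (-29/9, 7/3)

D = (-29/9, 7/3)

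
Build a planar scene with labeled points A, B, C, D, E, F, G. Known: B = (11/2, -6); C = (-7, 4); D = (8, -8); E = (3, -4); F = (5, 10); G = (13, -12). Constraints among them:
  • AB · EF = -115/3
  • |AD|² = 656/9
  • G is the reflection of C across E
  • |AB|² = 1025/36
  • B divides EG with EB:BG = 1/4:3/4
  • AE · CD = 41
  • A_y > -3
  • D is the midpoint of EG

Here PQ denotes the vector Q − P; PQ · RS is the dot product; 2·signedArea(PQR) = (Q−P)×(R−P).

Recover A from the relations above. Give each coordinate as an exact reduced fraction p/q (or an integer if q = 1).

1. A_x = 4/3  [AE · CD = 41 ∩ AB · EF = -115/3]
2. A_y = -8/3  [AE · CD = 41 ∩ AB · EF = -115/3]
   → A = (4/3, -8/3)

A = (4/3, -8/3)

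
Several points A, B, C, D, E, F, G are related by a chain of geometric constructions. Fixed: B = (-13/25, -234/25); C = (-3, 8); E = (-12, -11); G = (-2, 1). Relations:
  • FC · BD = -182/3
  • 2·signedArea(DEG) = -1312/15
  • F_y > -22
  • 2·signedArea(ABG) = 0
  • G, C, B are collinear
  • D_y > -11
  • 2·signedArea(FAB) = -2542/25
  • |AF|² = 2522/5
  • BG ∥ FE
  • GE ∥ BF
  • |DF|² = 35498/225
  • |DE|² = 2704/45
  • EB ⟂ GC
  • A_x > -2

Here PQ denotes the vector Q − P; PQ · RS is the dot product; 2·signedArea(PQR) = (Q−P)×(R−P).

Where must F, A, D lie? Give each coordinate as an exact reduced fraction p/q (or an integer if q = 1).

A = (-44/25, -17/25)
D = (-64/15, -157/15)
F = (-263/25, -534/25)

1. F_x = -263/25  [BG ∥ FE ∩ GE ∥ BF]
2. F_y = -534/25  [BG ∥ FE ∩ GE ∥ BF]
   → F = (-263/25, -534/25)
3. A_x = -44/25  [2·signedArea(ABG) = 0 ∩ 2·signedArea(FAB) = -2542/25]
4. A_y = -17/25  [2·signedArea(ABG) = 0 ∩ 2·signedArea(FAB) = -2542/25]
   → A = (-44/25, -17/25)
5. D_x = -64/15  [2·signedArea(DEG) = -1312/15 ∩ FC · BD = -182/3]
6. D_y = -157/15  [2·signedArea(DEG) = -1312/15 ∩ FC · BD = -182/3]
   → D = (-64/15, -157/15)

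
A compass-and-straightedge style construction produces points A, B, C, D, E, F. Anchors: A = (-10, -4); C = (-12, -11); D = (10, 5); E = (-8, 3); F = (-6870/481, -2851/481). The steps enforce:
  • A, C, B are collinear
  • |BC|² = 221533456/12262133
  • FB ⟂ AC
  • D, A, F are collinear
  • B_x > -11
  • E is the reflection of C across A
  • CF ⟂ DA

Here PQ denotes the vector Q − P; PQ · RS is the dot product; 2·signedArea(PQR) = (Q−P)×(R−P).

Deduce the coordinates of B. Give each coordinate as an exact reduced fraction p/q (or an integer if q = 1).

B = (-276148/25493, -176235/25493)

1. B_x = -276148/25493  [A, C, B are collinear ∩ FB ⟂ AC]
2. B_y = -176235/25493  [A, C, B are collinear ∩ FB ⟂ AC]
   → B = (-276148/25493, -176235/25493)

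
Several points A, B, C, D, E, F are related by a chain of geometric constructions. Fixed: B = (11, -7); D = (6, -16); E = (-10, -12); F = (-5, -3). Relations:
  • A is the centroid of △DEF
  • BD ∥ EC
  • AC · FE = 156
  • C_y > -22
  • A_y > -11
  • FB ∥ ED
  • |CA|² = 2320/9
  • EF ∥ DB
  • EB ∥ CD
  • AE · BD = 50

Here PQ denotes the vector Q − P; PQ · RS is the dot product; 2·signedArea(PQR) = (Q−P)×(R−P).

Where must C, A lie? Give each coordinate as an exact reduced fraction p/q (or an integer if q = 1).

1. C_x = -15  [EB ∥ CD ∩ BD ∥ EC]
2. C_y = -21  [EB ∥ CD ∩ BD ∥ EC]
   → C = (-15, -21)
3. A_x = -3  [A is the centroid of △DEF]
4. A_y = -31/3  [A is the centroid of △DEF]
   → A = (-3, -31/3)

A = (-3, -31/3)
C = (-15, -21)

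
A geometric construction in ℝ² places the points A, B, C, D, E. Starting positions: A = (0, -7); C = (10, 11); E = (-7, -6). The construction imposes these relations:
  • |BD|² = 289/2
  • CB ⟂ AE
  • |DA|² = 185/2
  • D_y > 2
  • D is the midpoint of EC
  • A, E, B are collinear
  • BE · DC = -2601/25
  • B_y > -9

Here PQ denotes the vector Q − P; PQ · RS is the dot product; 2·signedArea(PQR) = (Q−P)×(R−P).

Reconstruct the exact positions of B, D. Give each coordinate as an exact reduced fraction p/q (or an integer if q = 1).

1. B_x = 182/25  [A, E, B are collinear ∩ CB ⟂ AE]
2. B_y = -201/25  [A, E, B are collinear ∩ CB ⟂ AE]
   → B = (182/25, -201/25)
3. D_x = 3/2  [D is the midpoint of EC]
4. D_y = 5/2  [D is the midpoint of EC]
   → D = (3/2, 5/2)

B = (182/25, -201/25)
D = (3/2, 5/2)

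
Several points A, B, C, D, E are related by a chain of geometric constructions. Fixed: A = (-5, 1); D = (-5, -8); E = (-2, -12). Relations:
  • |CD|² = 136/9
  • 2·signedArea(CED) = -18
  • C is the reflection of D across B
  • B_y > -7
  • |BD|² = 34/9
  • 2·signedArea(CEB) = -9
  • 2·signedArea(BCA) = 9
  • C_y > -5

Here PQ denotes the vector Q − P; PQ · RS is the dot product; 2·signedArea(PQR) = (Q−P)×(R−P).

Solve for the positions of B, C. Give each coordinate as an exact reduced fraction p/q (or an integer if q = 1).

B = (-4, -19/3)
C = (-3, -14/3)

1. C_x = -3  [line -4·x + -3·y + -26 = 0 ∩ |CD|² = 136/9]
2. C_y = -14/3  [line -4·x + -3·y + -26 = 0 ∩ |CD|² = 136/9]
   → C = (-3, -14/3)
3. B_x = -4  [2·signedArea(BCA) = 9 ∩ C is the reflection of D across B]
4. B_y = -19/3  [2·signedArea(BCA) = 9 ∩ C is the reflection of D across B]
   → B = (-4, -19/3)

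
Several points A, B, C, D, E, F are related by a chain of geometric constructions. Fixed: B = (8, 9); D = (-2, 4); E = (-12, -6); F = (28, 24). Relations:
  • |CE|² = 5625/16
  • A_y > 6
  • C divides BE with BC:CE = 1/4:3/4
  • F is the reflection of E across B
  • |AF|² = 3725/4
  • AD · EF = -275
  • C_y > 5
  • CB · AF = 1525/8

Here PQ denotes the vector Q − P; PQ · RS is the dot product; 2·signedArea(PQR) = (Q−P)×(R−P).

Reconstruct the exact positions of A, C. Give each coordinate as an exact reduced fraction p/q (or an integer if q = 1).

A = (3, 13/2)
C = (3, 21/4)

1. A_x = 3  [line -40·x + -30·y + 315 = 0 ∩ |AF|² = 3725/4]
2. A_y = 13/2  [line -40·x + -30·y + 315 = 0 ∩ |AF|² = 3725/4]
   → A = (3, 13/2)
3. C_x = 3  [C divides BE with BC:CE = 1/4:3/4]
4. C_y = 21/4  [C divides BE with BC:CE = 1/4:3/4]
   → C = (3, 21/4)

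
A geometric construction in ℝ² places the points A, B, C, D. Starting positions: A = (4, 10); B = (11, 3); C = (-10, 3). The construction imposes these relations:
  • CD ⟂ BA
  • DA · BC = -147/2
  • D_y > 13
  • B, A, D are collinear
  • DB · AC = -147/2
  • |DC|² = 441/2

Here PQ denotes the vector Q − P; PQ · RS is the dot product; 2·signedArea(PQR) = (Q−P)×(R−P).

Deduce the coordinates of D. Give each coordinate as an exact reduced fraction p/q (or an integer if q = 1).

D = (1/2, 27/2)

1. D_x = 1/2  [B, A, D are collinear ∩ CD ⟂ BA]
2. D_y = 27/2  [B, A, D are collinear ∩ CD ⟂ BA]
   → D = (1/2, 27/2)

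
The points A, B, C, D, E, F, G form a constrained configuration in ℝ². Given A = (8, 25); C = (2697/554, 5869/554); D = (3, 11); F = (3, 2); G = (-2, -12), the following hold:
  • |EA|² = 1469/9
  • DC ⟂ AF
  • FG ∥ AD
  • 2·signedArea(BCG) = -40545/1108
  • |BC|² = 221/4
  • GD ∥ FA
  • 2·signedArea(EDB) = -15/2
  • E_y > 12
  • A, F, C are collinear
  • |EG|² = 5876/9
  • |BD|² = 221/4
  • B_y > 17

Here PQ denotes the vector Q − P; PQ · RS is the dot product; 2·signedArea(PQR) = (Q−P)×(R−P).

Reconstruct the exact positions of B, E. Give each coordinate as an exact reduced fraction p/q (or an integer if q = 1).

B = (11/2, 18)
E = (14/3, 38/3)

1. B_x = 11/2  [line 12517/554·x + -3805/554·y + -707/1108 = 0 ∩ |BC|² = 221/4]
2. B_y = 18  [line 12517/554·x + -3805/554·y + -707/1108 = 0 ∩ |BC|² = 221/4]
   → B = (11/2, 18)
3. E_x = 14/3  [line -7·x + 5/2·y + 1 = 0 ∩ |EG|² = 5876/9]
4. E_y = 38/3  [line -7·x + 5/2·y + 1 = 0 ∩ |EG|² = 5876/9]
   → E = (14/3, 38/3)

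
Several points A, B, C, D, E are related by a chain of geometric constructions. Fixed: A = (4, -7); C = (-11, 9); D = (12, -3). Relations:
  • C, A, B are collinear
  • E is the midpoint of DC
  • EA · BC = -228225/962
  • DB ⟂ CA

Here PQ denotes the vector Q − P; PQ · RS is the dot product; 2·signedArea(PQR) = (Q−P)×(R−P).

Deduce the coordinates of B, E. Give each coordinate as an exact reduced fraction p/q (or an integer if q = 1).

B = (2764/481, -4263/481)
E = (1/2, 3)

1. B_x = 2764/481  [C, A, B are collinear ∩ DB ⟂ CA]
2. B_y = -4263/481  [C, A, B are collinear ∩ DB ⟂ CA]
   → B = (2764/481, -4263/481)
3. E_x = 1/2  [E is the midpoint of DC]
4. E_y = 3  [E is the midpoint of DC]
   → E = (1/2, 3)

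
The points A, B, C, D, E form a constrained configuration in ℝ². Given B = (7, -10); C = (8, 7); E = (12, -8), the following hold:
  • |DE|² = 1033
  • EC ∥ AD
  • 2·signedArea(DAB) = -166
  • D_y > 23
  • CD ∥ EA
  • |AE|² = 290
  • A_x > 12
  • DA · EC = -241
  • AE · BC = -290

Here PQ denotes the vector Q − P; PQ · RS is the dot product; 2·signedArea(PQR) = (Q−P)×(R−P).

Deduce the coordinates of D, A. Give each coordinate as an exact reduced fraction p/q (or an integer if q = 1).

1. A_x = 13  [line -1·x + -17·y + 166 = 0 ∩ |AE|² = 290]
2. A_y = 9  [line -1·x + -17·y + 166 = 0 ∩ |AE|² = 290]
   → A = (13, 9)
3. D_x = 9  [2·signedArea(DAB) = -166 ∩ EC ∥ AD]
4. D_y = 24  [2·signedArea(DAB) = -166 ∩ EC ∥ AD]
   → D = (9, 24)

A = (13, 9)
D = (9, 24)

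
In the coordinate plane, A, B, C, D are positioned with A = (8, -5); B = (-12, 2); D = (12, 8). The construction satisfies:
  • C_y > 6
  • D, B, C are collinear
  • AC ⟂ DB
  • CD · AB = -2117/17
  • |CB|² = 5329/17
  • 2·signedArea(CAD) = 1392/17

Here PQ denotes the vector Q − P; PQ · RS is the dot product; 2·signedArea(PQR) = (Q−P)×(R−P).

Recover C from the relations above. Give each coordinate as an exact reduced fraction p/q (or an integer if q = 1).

1. C_x = 88/17  [D, B, C are collinear ∩ AC ⟂ DB]
2. C_y = 107/17  [D, B, C are collinear ∩ AC ⟂ DB]
   → C = (88/17, 107/17)

C = (88/17, 107/17)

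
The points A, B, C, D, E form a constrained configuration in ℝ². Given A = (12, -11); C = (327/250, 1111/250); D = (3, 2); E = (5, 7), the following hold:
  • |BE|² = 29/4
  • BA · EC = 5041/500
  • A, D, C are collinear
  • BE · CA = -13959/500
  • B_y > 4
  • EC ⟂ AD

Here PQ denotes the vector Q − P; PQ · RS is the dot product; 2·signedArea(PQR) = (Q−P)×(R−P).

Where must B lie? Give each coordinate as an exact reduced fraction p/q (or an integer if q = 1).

B = (4, 9/2)

1. B_x = 4  [BE · CA = -13959/500 ∩ BA · EC = 5041/500]
2. B_y = 9/2  [BE · CA = -13959/500 ∩ BA · EC = 5041/500]
   → B = (4, 9/2)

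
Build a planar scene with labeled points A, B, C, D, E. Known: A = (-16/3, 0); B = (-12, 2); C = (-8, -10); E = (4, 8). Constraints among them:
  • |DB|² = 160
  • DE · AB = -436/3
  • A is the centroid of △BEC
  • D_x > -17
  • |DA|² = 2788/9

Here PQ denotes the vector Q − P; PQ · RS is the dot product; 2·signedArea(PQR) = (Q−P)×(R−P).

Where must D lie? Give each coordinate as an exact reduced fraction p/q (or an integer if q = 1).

1. D_x = -16  [line 20/3·x + -2·y + 404/3 = 0 ∩ |DB|² = 160]
2. D_y = 14  [line 20/3·x + -2·y + 404/3 = 0 ∩ |DB|² = 160]
   → D = (-16, 14)

D = (-16, 14)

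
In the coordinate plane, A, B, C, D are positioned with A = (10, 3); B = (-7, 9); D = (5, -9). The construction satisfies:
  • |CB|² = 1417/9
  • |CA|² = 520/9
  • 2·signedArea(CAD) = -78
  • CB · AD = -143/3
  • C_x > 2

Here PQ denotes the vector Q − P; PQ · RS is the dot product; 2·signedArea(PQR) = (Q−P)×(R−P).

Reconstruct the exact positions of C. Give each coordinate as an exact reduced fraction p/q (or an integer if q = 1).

C = (8/3, 1)

1. C_x = 8/3  [2·signedArea(CAD) = -78 ∩ CB · AD = -143/3]
2. C_y = 1  [2·signedArea(CAD) = -78 ∩ CB · AD = -143/3]
   → C = (8/3, 1)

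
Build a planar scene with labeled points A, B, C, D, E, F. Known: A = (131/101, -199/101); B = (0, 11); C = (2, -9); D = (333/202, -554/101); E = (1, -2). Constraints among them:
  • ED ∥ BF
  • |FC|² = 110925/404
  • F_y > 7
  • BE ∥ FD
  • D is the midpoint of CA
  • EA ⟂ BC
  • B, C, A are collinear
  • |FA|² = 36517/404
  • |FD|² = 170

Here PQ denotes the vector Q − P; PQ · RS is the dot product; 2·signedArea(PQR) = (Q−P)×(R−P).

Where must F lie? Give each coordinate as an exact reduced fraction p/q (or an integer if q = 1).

1. F_x = 131/202  [BE ∥ FD ∩ ED ∥ BF]
2. F_y = 759/101  [BE ∥ FD ∩ ED ∥ BF]
   → F = (131/202, 759/101)

F = (131/202, 759/101)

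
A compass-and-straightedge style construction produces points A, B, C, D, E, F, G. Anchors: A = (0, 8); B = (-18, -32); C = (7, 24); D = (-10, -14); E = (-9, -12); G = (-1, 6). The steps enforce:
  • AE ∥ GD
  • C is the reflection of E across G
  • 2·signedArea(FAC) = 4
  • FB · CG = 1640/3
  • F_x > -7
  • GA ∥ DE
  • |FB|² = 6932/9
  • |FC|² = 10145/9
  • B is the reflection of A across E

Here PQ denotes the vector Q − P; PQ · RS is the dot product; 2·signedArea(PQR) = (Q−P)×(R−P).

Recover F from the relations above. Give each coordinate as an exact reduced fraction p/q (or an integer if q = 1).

1. F_x = -20/3  [2·signedArea(FAC) = 4 ∩ FB · CG = 1640/3]
2. F_y = -20/3  [2·signedArea(FAC) = 4 ∩ FB · CG = 1640/3]
   → F = (-20/3, -20/3)

F = (-20/3, -20/3)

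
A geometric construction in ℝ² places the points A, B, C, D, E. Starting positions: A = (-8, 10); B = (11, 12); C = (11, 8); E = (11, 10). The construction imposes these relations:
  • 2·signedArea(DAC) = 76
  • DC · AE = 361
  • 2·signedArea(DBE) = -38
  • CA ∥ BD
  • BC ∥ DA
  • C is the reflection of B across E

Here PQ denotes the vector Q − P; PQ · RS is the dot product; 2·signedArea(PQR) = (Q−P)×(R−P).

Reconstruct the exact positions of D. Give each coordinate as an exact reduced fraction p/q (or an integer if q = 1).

1. D_x = -8  [BC ∥ DA ∩ CA ∥ BD]
2. D_y = 14  [BC ∥ DA ∩ CA ∥ BD]
   → D = (-8, 14)

D = (-8, 14)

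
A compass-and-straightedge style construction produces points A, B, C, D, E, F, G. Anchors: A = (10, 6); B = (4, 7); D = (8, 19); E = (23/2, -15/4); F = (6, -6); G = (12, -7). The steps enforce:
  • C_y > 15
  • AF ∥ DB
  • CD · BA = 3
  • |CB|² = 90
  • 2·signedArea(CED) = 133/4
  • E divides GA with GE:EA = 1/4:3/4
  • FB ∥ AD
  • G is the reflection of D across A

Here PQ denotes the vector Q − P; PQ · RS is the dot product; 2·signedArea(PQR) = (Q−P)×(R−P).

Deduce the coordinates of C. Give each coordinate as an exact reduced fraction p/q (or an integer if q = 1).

C = (7, 16)

1. C_x = 7  [CD · BA = 3 ∩ 2·signedArea(CED) = 133/4]
2. C_y = 16  [CD · BA = 3 ∩ 2·signedArea(CED) = 133/4]
   → C = (7, 16)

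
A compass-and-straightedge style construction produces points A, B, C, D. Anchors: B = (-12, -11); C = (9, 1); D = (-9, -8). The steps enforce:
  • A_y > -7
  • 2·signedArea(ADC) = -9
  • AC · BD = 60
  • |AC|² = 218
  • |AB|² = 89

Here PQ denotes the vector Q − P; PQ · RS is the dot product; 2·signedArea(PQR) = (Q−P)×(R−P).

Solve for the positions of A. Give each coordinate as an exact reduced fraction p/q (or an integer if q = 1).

1. A_x = -4  [AC · BD = 60 ∩ 2·signedArea(ADC) = -9]
2. A_y = -6  [AC · BD = 60 ∩ 2·signedArea(ADC) = -9]
   → A = (-4, -6)

A = (-4, -6)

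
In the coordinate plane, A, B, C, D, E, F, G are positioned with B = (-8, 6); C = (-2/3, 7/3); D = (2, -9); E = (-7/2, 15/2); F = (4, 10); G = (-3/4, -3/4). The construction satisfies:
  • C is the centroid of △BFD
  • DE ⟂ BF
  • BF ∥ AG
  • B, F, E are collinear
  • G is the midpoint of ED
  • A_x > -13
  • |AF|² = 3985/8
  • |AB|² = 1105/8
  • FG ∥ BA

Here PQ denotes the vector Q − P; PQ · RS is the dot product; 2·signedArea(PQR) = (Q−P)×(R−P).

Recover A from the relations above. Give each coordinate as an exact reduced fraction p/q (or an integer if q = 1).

1. A_x = -51/4  [BF ∥ AG ∩ FG ∥ BA]
2. A_y = -19/4  [BF ∥ AG ∩ FG ∥ BA]
   → A = (-51/4, -19/4)

A = (-51/4, -19/4)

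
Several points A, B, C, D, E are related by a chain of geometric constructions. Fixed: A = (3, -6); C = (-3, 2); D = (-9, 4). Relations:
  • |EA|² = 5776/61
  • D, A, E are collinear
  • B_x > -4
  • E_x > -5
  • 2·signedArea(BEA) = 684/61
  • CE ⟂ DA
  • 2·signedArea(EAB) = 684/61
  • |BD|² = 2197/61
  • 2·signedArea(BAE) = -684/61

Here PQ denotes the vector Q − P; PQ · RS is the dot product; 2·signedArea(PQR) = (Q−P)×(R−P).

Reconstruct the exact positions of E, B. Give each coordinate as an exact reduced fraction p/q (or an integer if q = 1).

B = (-228/61, 68/61)
E = (-273/61, 14/61)

1. E_x = -273/61  [D, A, E are collinear ∩ CE ⟂ DA]
2. E_y = 14/61  [D, A, E are collinear ∩ CE ⟂ DA]
   → E = (-273/61, 14/61)
3. B_x = -228/61  [line -380/61·x + -456/61·y + -912/61 = 0 ∩ |BD|² = 2197/61]
4. B_y = 68/61  [line -380/61·x + -456/61·y + -912/61 = 0 ∩ |BD|² = 2197/61]
   → B = (-228/61, 68/61)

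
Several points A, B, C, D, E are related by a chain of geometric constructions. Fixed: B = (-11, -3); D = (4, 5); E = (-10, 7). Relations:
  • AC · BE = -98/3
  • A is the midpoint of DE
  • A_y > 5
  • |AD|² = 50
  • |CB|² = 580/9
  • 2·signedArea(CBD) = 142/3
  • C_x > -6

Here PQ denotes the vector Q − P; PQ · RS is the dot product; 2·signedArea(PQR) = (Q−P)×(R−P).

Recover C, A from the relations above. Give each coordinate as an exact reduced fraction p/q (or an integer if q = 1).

A = (-3, 6)
C = (-17/3, 3)

1. C_x = -17/3  [line -8·x + 15·y + -271/3 = 0 ∩ |CB|² = 580/9]
2. C_y = 3  [line -8·x + 15·y + -271/3 = 0 ∩ |CB|² = 580/9]
   → C = (-17/3, 3)
3. A_x = -3  [A is the midpoint of DE]
4. A_y = 6  [A is the midpoint of DE]
   → A = (-3, 6)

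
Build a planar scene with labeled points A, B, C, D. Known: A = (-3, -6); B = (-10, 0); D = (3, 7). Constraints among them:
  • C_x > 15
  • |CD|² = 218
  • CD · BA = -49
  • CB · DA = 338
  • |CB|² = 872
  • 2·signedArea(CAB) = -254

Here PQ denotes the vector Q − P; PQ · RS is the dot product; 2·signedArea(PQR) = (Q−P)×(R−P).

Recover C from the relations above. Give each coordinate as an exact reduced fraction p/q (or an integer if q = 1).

C = (16, 14)

1. C_x = 16  [CB · DA = 338 ∩ 2·signedArea(CAB) = -254]
2. C_y = 14  [CB · DA = 338 ∩ 2·signedArea(CAB) = -254]
   → C = (16, 14)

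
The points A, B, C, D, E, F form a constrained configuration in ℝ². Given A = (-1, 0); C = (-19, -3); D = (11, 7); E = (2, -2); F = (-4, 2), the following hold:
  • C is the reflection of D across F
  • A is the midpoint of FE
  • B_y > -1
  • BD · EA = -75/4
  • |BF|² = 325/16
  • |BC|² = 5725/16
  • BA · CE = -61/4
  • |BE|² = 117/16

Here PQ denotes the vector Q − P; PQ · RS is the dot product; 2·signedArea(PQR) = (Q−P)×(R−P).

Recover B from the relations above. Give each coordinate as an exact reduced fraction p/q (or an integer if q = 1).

B = (-1/4, -1/2)

1. B_x = -1/4  [BD · EA = -75/4 ∩ BA · CE = -61/4]
2. B_y = -1/2  [BD · EA = -75/4 ∩ BA · CE = -61/4]
   → B = (-1/4, -1/2)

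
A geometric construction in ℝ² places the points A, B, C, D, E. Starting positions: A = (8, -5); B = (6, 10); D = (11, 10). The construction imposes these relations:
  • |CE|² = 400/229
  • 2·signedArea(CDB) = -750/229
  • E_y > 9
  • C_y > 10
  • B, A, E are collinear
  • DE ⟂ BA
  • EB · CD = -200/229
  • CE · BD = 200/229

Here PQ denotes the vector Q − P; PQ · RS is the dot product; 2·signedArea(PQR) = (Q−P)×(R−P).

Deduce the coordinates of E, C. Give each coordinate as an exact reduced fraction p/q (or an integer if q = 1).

1. E_x = 1394/229  [B, A, E are collinear ∩ DE ⟂ BA]
2. E_y = 2140/229  [B, A, E are collinear ∩ DE ⟂ BA]
   → E = (1394/229, 2140/229)
3. C_x = 1354/229  [2·signedArea(CDB) = -750/229 ∩ CE · BD = 200/229]
4. C_y = 2440/229  [2·signedArea(CDB) = -750/229 ∩ CE · BD = 200/229]
   → C = (1354/229, 2440/229)

C = (1354/229, 2440/229)
E = (1394/229, 2140/229)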